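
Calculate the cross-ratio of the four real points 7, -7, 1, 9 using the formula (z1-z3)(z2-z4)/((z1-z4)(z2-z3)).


Step 1: (z1-z3)(z2-z4) = 6 * (-16) = -96
Step 2: (z1-z4)(z2-z3) = (-2) * (-8) = 16
Step 3: Cross-ratio = -96/16 = -6

-6


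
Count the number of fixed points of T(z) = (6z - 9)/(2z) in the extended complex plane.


Step 1: Fixed points satisfy T(z) = z
Step 2: 2z^2 - 6z + 9 = 0
Step 3: Discriminant = (-6)^2 - 4*2*9 = -36
Step 4: Number of fixed points = 2

2


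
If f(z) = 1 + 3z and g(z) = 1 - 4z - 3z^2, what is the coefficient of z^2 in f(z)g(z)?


Step 1: z^2 term in f*g comes from: (1)*(-3z^2) + (3z)*(-4z) + (0)*(1)
Step 2: = -3 - 12 + 0
Step 3: = -15

-15


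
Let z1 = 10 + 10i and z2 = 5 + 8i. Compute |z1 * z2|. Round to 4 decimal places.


Step 1: |z1| = sqrt(10^2 + 10^2) = sqrt(200)
Step 2: |z2| = sqrt(5^2 + 8^2) = sqrt(89)
Step 3: |z1*z2| = |z1|*|z2| = sqrt(200) * sqrt(89) = sqrt(200 * 89) = sqrt(17800)
Step 4: = 133.4166

133.4166


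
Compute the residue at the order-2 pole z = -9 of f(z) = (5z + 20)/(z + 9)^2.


Step 1: Pole of order 2 at z = -9
Step 2: Res = lim d/dz [(z + 9)^2 * f(z)] as z -> -9
Step 3: (z + 9)^2 * f(z) = 5z + 20
Step 4: d/dz[5z + 20] = 5

5


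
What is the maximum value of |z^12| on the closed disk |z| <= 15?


Step 1: On |z| = 15, |f(z)| = |z|^12 = 15^12
Step 2: By maximum modulus principle, maximum is on boundary.
Step 3: Maximum = 129746337890625 = 129746337890625

129746337890625


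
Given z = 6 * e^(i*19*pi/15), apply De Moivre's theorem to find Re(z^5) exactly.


Step 1: By De Moivre's theorem, z^5 = 6^5 * e^(i*5*19*pi/15) = 7776 * (cos(19*pi/3) + i*sin(19*pi/3))
Step 2: |z|^5 = 6^5 = 7776
Step 3: Reduce the angle mod 2*pi: 19*pi/3 - 6*pi = pi/3
Step 4: cos(pi/3) = 1/2
Step 5: Re(z^5) = 7776 * 1/2 = 3888

3888


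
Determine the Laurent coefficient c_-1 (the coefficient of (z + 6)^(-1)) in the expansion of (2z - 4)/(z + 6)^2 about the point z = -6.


Step 1: Write the numerator in powers of (z + 6): 2z - 4 = 2(z + 6) + (2*(-6) - 4) = 2(z + 6) - 16
Step 2: Divide by (z + 6)^2: f(z) = -16(z + 6)^(-2) + 2(z + 6)^(-1)
Step 3: This finite sum is the Laurent series of f about z = -6.
Step 4: Coefficient of (z + 6)^(-1) = coefficient of (z + 6) in the re-centred numerator = 2

2


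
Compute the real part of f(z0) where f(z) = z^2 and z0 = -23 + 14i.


Step 1: z0 = -23 + 14i
Step 2: z0^2 = (-23)^2 - 14^2 - 644i
Step 3: real part = 529 - 196 = 333

333


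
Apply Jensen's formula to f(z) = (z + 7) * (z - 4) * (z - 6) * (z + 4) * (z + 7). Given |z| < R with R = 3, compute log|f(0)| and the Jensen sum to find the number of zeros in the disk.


Jensen's formula: (1/2pi)*integral log|f(Re^it)|dt = log|f(0)| + sum_{|a_k|<R} log(R/|a_k|)
Step 1: f(0) = 7 * (-4) * (-6) * 4 * 7 = 4704
Step 2: log|f(0)| = log|-7| + log|4| + log|6| + log|-4| + log|-7| = 8.4562
Step 3: Zeros inside |z| < 3: none
Step 4: Jensen sum = (empty sum) = 0
Step 5: n(R) = number of terms in the Jensen sum = count of zeros inside |z| < 3 = 0

0


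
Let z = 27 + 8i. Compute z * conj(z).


Step 1: conj(z) = 27 - 8i
Step 2: z * conj(z) = 27^2 + 8^2
Step 3: = 729 + 64 = 793

793


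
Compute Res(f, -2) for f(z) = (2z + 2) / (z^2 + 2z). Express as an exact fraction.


Step 1: Q(z) = z^2 + 2z = (z + 2)(z)
Step 2: Q'(z) = 2z + 2
Step 3: Q'(-2) = -2, P(-2) = -2
Step 4: Res = P(-2)/Q'(-2) = -2/(-2) = 1

1


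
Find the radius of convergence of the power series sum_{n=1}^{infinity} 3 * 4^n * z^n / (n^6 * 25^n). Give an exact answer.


Step 1: General term a_n = 3 * 4^n / (n^6 * 25^n)
Step 2: By the root test, |a_n|^(1/n) = 3^(1/n) * 4 / (n^(6/n) * 25) -> 4/25 as n -> infinity (since 3^(1/n) -> 1 and n^(6/n) -> 1)
Step 3: R = 1/lim|a_n|^(1/n) = 25/4

25/4


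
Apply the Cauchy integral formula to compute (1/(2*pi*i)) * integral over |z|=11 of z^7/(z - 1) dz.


Step 1: f(z) = z^7, a = 1 is inside |z| = 11
Step 2: By Cauchy integral formula: (1/(2pi*i)) * integral = f(a)
Step 3: f(1) = 1^7 = 1

1


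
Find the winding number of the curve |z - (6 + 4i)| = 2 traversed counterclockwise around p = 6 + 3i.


Step 1: Center c = (6, 4), radius = 2
Step 2: |p - c|^2 = 0^2 + (-1)^2 = 1
Step 3: r^2 = 4
Step 4: |p-c| < r so winding number = 1

1


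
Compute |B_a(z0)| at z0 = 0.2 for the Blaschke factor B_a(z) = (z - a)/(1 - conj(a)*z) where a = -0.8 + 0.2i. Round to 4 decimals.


Step 1: Numerator z0 - a = 0.2 - (-0.8 + 0.2i) = 1 - 0.2i
Step 2: Denominator 1 - conj(a)*z0 = 1 - (-0.8 - 0.2i)*0.2 = 1.16 + 0.04i
Step 3: |z0 - a|^2 = 1^2 + (-0.2)^2 = 1.04; |1 - conj(a)*z0|^2 = 1.16^2 + 0.04^2 = 1.3472
Step 4: |B_a(0.2)| = sqrt(1.04 / 1.3472) = sqrt(0.771971)
Step 5: = 0.8786

0.8786


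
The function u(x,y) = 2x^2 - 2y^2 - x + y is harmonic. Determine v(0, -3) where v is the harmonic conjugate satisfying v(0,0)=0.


Step 1: v_x = -u_y = 4y - 1
Step 2: v_y = u_x = 4x - 1
Step 3: v = 4xy - x - y + C
Step 4: v(0,0) = 0 => C = 0
Step 5: v(0, -3) = 3

3


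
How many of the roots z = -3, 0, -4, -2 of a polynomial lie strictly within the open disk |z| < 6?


Step 1: Check each root:
  z = -3: |-3| = 3 < 6
  z = 0: |0| = 0 < 6
  z = -4: |-4| = 4 < 6
  z = -2: |-2| = 2 < 6
Step 2: Count = 4

4


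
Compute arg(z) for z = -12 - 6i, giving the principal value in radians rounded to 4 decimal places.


Step 1: z = -12 - 6i
Step 2: arg(z) = atan2(-6, -12)
Step 3: arg(z) = -2.6779

-2.6779


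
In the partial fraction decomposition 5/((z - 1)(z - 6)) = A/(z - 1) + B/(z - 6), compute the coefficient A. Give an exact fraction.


Step 1: Multiply both sides by (z - 1) and set z = 1
Step 2: A = 5 / (1 - 6)
Step 3: A = 5 / (-5)
Step 4: A = -1

-1


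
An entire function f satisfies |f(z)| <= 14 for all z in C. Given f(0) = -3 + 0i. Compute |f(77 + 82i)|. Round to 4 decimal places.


Step 1: By Liouville's theorem, a bounded entire function is constant.
Step 2: f(z) = f(0) = -3 + 0i for all z.
Step 3: |f(w)| = |-3 + 0i| = sqrt(9 + 0)
Step 4: = 3.0

3.0


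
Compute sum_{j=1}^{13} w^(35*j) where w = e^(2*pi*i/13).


Step 1: The sum sum_{j=1}^{n} w^(k*j) equals n if n | k, else 0.
Step 2: Here n = 13, k = 35
Step 3: Does n divide k? 13 | 35 -> False
Step 4: Sum = 0

0


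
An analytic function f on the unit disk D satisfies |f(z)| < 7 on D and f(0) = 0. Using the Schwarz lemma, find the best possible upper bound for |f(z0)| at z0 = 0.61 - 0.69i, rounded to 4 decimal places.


Step 1: g = f/7 maps D -> D with g(0) = 0, so by the Schwarz lemma |g(z)| <= |z|, i.e. |f(z)| <= 7|z|; this is sharp (f(z) = 7z).
Step 2: |z0|^2 = 0.61^2 + (-0.69)^2 = 0.8482
Step 3: |z0| = sqrt(0.8482) = 0.920978
Step 4: Best bound = 7 * |z0| = 7 * 0.920978 = 6.4468

6.4468


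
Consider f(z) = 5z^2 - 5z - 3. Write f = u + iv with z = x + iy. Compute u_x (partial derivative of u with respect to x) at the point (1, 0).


Step 1: f(z) = 5(x+iy)^2 - 5(x+iy) - 3
Step 2: u = 5(x^2 - y^2) - 5x - 3
Step 3: u_x = 10x - 5
Step 4: At (1, 0): u_x = 10 - 5 = 5

5


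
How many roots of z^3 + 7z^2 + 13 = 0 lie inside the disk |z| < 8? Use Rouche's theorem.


Step 1: On |z| = 8 the three terms have sizes |z^3| = 8^3 = 512, |7z^2| = 7*8^2 = 448, |13| = 13
Step 2: The dominant term is g(z) = z^3; let h(z) = 7z^2 + 13 so f = g + h
Step 3: On |z| = 8: |g| = 512 and |h| <= 448 + 13 = 461
Step 4: Since 512 > 461, |h| < |g| on |z| = 8, so by Rouche f has the same number of zeros as g inside |z| < 8
Step 5: g(z) = z^3 has 3 zeros (all at the origin) inside |z| < 8. Answer = 3

3


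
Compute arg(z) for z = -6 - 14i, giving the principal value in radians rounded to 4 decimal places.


Step 1: z = -6 - 14i
Step 2: arg(z) = atan2(-14, -6)
Step 3: arg(z) = -1.9757

-1.9757


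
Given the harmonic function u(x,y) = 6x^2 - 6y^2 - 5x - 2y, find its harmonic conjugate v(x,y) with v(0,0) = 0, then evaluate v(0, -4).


Step 1: v_x = -u_y = 12y + 2
Step 2: v_y = u_x = 12x - 5
Step 3: v = 12xy + 2x - 5y + C
Step 4: v(0,0) = 0 => C = 0
Step 5: v(0, -4) = 20

20


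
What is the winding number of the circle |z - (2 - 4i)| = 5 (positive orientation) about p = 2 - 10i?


Step 1: Center c = (2, -4), radius = 5
Step 2: |p - c|^2 = 0^2 + (-6)^2 = 36
Step 3: r^2 = 25
Step 4: |p-c| > r so winding number = 0

0


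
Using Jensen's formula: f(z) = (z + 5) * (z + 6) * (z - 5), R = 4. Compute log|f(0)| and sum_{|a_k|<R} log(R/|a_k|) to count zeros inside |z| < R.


Jensen's formula: (1/2pi)*integral log|f(Re^it)|dt = log|f(0)| + sum_{|a_k|<R} log(R/|a_k|)
Step 1: f(0) = 5 * 6 * (-5) = -150
Step 2: log|f(0)| = log|-5| + log|-6| + log|5| = 5.0106
Step 3: Zeros inside |z| < 4: none
Step 4: Jensen sum = (empty sum) = 0
Step 5: n(R) = number of terms in the Jensen sum = count of zeros inside |z| < 4 = 0

0


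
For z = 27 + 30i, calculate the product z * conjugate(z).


Step 1: conj(z) = 27 - 30i
Step 2: z * conj(z) = 27^2 + 30^2
Step 3: = 729 + 900 = 1629

1629


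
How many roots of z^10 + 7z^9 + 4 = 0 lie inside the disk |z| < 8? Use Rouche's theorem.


Step 1: On |z| = 8 the three terms have sizes |z^10| = 8^10 = 1073741824, |7z^9| = 7*8^9 = 939524096, |4| = 4
Step 2: The dominant term is g(z) = z^10; let h(z) = 7z^9 + 4 so f = g + h
Step 3: On |z| = 8: |g| = 1073741824 and |h| <= 939524096 + 4 = 939524100
Step 4: Since 1073741824 > 939524100, |h| < |g| on |z| = 8, so by Rouche f has the same number of zeros as g inside |z| < 8
Step 5: g(z) = z^10 has 10 zeros (all at the origin) inside |z| < 8. Answer = 10

10


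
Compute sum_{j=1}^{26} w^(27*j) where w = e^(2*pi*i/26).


Step 1: The sum sum_{j=1}^{n} w^(k*j) equals n if n | k, else 0.
Step 2: Here n = 26, k = 27
Step 3: Does n divide k? 26 | 27 -> False
Step 4: Sum = 0

0


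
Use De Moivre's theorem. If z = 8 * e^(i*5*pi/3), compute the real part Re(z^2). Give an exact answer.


Step 1: By De Moivre's theorem, z^2 = 8^2 * e^(i*2*5*pi/3) = 64 * (cos(10*pi/3) + i*sin(10*pi/3))
Step 2: |z|^2 = 8^2 = 64
Step 3: Reduce the angle mod 2*pi: 10*pi/3 - 2*pi = 4*pi/3
Step 4: cos(4*pi/3) = -1/2
Step 5: Re(z^2) = 64 * (-1/2) = -32

-32


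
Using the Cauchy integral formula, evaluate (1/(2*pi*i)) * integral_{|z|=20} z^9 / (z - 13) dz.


Step 1: f(z) = z^9, a = 13 is inside |z| = 20
Step 2: By Cauchy integral formula: (1/(2pi*i)) * integral = f(a)
Step 3: f(13) = 13^9 = 10604499373

10604499373


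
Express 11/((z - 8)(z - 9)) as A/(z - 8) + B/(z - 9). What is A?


Step 1: Multiply both sides by (z - 8) and set z = 8
Step 2: A = 11 / (8 - 9)
Step 3: A = 11 / (-1)
Step 4: A = -11

-11


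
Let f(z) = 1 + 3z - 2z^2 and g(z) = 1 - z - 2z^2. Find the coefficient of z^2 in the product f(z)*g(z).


Step 1: z^2 term in f*g comes from: (1)*(-2z^2) + (3z)*(-z) + (-2z^2)*(1)
Step 2: = -2 - 3 - 2
Step 3: = -7

-7


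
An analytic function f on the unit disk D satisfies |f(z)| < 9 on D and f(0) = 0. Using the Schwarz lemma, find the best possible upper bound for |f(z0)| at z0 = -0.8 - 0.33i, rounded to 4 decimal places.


Step 1: g = f/9 maps D -> D with g(0) = 0, so by the Schwarz lemma |g(z)| <= |z|, i.e. |f(z)| <= 9|z|; this is sharp (f(z) = 9z).
Step 2: |z0|^2 = (-0.8)^2 + (-0.33)^2 = 0.7489
Step 3: |z0| = sqrt(0.7489) = 0.86539
Step 4: Best bound = 9 * |z0| = 9 * 0.86539 = 7.7885

7.7885


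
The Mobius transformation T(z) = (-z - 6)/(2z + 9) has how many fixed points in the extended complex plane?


Step 1: Fixed points satisfy T(z) = z
Step 2: 2z^2 + 10z + 6 = 0
Step 3: Discriminant = 10^2 - 4*2*6 = 52
Step 4: Number of fixed points = 2

2


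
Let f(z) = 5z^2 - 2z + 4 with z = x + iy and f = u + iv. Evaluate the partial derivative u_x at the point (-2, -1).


Step 1: f(z) = 5(x+iy)^2 - 2(x+iy) + 4
Step 2: u = 5(x^2 - y^2) - 2x + 4
Step 3: u_x = 10x - 2
Step 4: At (-2, -1): u_x = -20 - 2 = -22

-22


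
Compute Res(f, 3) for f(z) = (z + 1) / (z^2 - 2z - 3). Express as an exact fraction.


Step 1: Q(z) = z^2 - 2z - 3 = (z - 3)(z + 1)
Step 2: Q'(z) = 2z - 2
Step 3: Q'(3) = 4, P(3) = 4
Step 4: Res = P(3)/Q'(3) = 4/4 = 1

1


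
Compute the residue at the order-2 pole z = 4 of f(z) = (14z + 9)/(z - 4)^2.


Step 1: Pole of order 2 at z = 4
Step 2: Res = lim d/dz [(z - 4)^2 * f(z)] as z -> 4
Step 3: (z - 4)^2 * f(z) = 14z + 9
Step 4: d/dz[14z + 9] = 14

14


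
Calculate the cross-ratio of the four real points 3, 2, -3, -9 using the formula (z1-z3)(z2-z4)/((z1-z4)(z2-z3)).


Step 1: (z1-z3)(z2-z4) = 6 * 11 = 66
Step 2: (z1-z4)(z2-z3) = 12 * 5 = 60
Step 3: Cross-ratio = 66/60 = 11/10

11/10


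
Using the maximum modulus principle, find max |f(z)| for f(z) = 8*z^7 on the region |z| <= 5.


Step 1: On |z| = 5, |f(z)| = 8 * |z|^7 = 8 * 5^7
Step 2: By maximum modulus principle, maximum is on boundary.
Step 3: Maximum = 8 * 78125 = 625000

625000


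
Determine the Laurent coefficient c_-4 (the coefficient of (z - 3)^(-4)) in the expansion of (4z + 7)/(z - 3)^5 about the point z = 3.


Step 1: Write the numerator in powers of (z - 3): 4z + 7 = 4(z - 3) + (4*3 + 7) = 4(z - 3) + 19
Step 2: Divide by (z - 3)^5: f(z) = 19(z - 3)^(-5) + 4(z - 3)^(-4)
Step 3: This finite sum is the Laurent series of f about z = 3.
Step 4: Coefficient of (z - 3)^(-4) = coefficient of (z - 3) in the re-centred numerator = 4

4


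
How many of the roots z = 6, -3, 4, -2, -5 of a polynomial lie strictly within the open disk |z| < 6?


Step 1: Check each root:
  z = 6: |6| = 6 >= 6
  z = -3: |-3| = 3 < 6
  z = 4: |4| = 4 < 6
  z = -2: |-2| = 2 < 6
  z = -5: |-5| = 5 < 6
Step 2: Count = 4

4


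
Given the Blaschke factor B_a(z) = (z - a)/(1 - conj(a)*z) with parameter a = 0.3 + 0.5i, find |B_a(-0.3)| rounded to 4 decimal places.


Step 1: Numerator z0 - a = -0.3 - (0.3 + 0.5i) = -0.6 - 0.5i
Step 2: Denominator 1 - conj(a)*z0 = 1 - (0.3 - 0.5i)*(-0.3) = 1.09 - 0.15i
Step 3: |z0 - a|^2 = (-0.6)^2 + (-0.5)^2 = 0.61; |1 - conj(a)*z0|^2 = 1.09^2 + (-0.15)^2 = 1.2106
Step 4: |B_a(-0.3)| = sqrt(0.61 / 1.2106) = sqrt(0.503882)
Step 5: = 0.7098

0.7098


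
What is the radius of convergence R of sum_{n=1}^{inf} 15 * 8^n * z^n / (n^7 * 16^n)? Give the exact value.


Step 1: General term a_n = 15 * 8^n / (n^7 * 16^n)
Step 2: By the root test, |a_n|^(1/n) = 15^(1/n) * 8 / (n^(7/n) * 16) -> 8/16 as n -> infinity (since 15^(1/n) -> 1 and n^(7/n) -> 1)
Step 3: R = 1/lim|a_n|^(1/n) = 16/8 = 2

2


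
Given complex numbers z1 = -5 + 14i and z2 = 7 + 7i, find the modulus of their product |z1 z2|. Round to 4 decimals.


Step 1: |z1| = sqrt((-5)^2 + 14^2) = sqrt(221)
Step 2: |z2| = sqrt(7^2 + 7^2) = sqrt(98)
Step 3: |z1*z2| = |z1|*|z2| = sqrt(221) * sqrt(98) = sqrt(221 * 98) = sqrt(21658)
Step 4: = 147.1666

147.1666


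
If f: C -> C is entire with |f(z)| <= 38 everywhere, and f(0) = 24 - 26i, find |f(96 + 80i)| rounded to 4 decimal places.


Step 1: By Liouville's theorem, a bounded entire function is constant.
Step 2: f(z) = f(0) = 24 - 26i for all z.
Step 3: |f(w)| = |24 - 26i| = sqrt(576 + 676)
Step 4: = 35.3836

35.3836


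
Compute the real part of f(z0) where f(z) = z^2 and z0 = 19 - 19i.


Step 1: z0 = 19 - 19i
Step 2: z0^2 = 19^2 - (-19)^2 - 722i
Step 3: real part = 361 - 361 = 0

0


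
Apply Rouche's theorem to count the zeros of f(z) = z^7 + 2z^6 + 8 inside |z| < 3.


Step 1: On |z| = 3 the three terms have sizes |z^7| = 3^7 = 2187, |2z^6| = 2*3^6 = 1458, |8| = 8
Step 2: The dominant term is g(z) = z^7; let h(z) = 2z^6 + 8 so f = g + h
Step 3: On |z| = 3: |g| = 2187 and |h| <= 1458 + 8 = 1466
Step 4: Since 2187 > 1466, |h| < |g| on |z| = 3, so by Rouche f has the same number of zeros as g inside |z| < 3
Step 5: g(z) = z^7 has 7 zeros (all at the origin) inside |z| < 3. Answer = 7

7


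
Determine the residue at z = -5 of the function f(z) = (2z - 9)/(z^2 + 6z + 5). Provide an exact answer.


Step 1: Q(z) = z^2 + 6z + 5 = (z + 5)(z + 1)
Step 2: Q'(z) = 2z + 6
Step 3: Q'(-5) = -4, P(-5) = -19
Step 4: Res = P(-5)/Q'(-5) = -19/(-4) = 19/4

19/4


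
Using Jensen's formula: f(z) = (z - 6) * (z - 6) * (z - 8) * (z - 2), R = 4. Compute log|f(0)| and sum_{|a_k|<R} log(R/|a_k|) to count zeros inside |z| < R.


Jensen's formula: (1/2pi)*integral log|f(Re^it)|dt = log|f(0)| + sum_{|a_k|<R} log(R/|a_k|)
Step 1: f(0) = (-6) * (-6) * (-8) * (-2) = 576
Step 2: log|f(0)| = log|6| + log|6| + log|8| + log|2| = 6.3561
Step 3: Zeros inside |z| < 4: 2
Step 4: Jensen sum = log(4/2) = 0.6931
Step 5: n(R) = number of terms in the Jensen sum = count of zeros inside |z| < 4 = 1

1


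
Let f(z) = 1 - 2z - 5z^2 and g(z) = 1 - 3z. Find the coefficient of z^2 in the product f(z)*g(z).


Step 1: z^2 term in f*g comes from: (1)*(0) + (-2z)*(-3z) + (-5z^2)*(1)
Step 2: = 0 + 6 - 5
Step 3: = 1

1


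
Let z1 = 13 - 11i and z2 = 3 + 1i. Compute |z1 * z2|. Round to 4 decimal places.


Step 1: |z1| = sqrt(13^2 + (-11)^2) = sqrt(290)
Step 2: |z2| = sqrt(3^2 + 1^2) = sqrt(10)
Step 3: |z1*z2| = |z1|*|z2| = sqrt(290) * sqrt(10) = sqrt(290 * 10) = sqrt(2900)
Step 4: = 53.8516

53.8516


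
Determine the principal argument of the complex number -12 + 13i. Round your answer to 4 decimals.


Step 1: z = -12 + 13i
Step 2: arg(z) = atan2(13, -12)
Step 3: arg(z) = 2.3162

2.3162


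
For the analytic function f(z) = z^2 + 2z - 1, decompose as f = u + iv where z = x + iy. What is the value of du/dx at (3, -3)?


Step 1: f(z) = (x+iy)^2 + 2(x+iy) - 1
Step 2: u = (x^2 - y^2) + 2x - 1
Step 3: u_x = 2x + 2
Step 4: At (3, -3): u_x = 6 + 2 = 8

8


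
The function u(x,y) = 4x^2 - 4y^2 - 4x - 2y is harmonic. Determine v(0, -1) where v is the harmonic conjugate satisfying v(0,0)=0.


Step 1: v_x = -u_y = 8y + 2
Step 2: v_y = u_x = 8x - 4
Step 3: v = 8xy + 2x - 4y + C
Step 4: v(0,0) = 0 => C = 0
Step 5: v(0, -1) = 4

4


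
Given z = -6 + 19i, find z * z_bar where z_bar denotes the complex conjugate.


Step 1: conj(z) = -6 - 19i
Step 2: z * conj(z) = (-6)^2 + 19^2
Step 3: = 36 + 361 = 397

397


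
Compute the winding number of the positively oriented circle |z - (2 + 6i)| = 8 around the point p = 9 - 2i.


Step 1: Center c = (2, 6), radius = 8
Step 2: |p - c|^2 = 7^2 + (-8)^2 = 113
Step 3: r^2 = 64
Step 4: |p-c| > r so winding number = 0

0


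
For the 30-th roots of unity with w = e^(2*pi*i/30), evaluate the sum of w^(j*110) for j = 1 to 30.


Step 1: The sum sum_{j=1}^{n} w^(k*j) equals n if n | k, else 0.
Step 2: Here n = 30, k = 110
Step 3: Does n divide k? 30 | 110 -> False
Step 4: Sum = 0

0


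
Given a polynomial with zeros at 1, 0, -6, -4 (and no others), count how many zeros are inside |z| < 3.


Step 1: Check each root:
  z = 1: |1| = 1 < 3
  z = 0: |0| = 0 < 3
  z = -6: |-6| = 6 >= 3
  z = -4: |-4| = 4 >= 3
Step 2: Count = 2

2


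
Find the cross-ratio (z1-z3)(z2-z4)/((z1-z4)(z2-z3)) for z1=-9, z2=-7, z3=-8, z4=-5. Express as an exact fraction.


Step 1: (z1-z3)(z2-z4) = (-1) * (-2) = 2
Step 2: (z1-z4)(z2-z3) = (-4) * 1 = -4
Step 3: Cross-ratio = -2/4 = -1/2

-1/2


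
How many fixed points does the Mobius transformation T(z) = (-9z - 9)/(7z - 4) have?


Step 1: Fixed points satisfy T(z) = z
Step 2: 7z^2 + 5z + 9 = 0
Step 3: Discriminant = 5^2 - 4*7*9 = -227
Step 4: Number of fixed points = 2

2


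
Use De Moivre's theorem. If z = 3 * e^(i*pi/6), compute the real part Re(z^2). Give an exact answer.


Step 1: By De Moivre's theorem, z^2 = 3^2 * e^(i*2*pi/6) = 9 * (cos(pi/3) + i*sin(pi/3))
Step 2: |z|^2 = 3^2 = 9
Step 3: The angle pi/3 already lies in [0, 2*pi)
Step 4: cos(pi/3) = 1/2
Step 5: Re(z^2) = 9 * 1/2 = 9/2

9/2


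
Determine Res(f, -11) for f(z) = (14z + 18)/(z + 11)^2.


Step 1: Pole of order 2 at z = -11
Step 2: Res = lim d/dz [(z + 11)^2 * f(z)] as z -> -11
Step 3: (z + 11)^2 * f(z) = 14z + 18
Step 4: d/dz[14z + 18] = 14

14


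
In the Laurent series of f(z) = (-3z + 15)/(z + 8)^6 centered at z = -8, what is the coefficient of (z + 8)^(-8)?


Step 1: Write the numerator in powers of (z + 8): -3z + 15 = -3(z + 8) + (-3*(-8) + 15) = -3(z + 8) + 39
Step 2: Divide by (z + 8)^6: f(z) = 39(z + 8)^(-6) - 3(z + 8)^(-5)
Step 3: This finite sum is the Laurent series of f about z = -8.
Step 4: Only the powers -6 and -5 appear, so the coefficient of (z + 8)^(-8) = 0

0


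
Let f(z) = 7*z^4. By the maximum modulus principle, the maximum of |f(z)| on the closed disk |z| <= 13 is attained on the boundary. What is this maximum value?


Step 1: On |z| = 13, |f(z)| = 7 * |z|^4 = 7 * 13^4
Step 2: By maximum modulus principle, maximum is on boundary.
Step 3: Maximum = 7 * 28561 = 199927

199927


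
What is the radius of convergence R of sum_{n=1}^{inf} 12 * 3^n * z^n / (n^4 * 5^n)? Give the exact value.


Step 1: General term a_n = 12 * 3^n / (n^4 * 5^n)
Step 2: By the root test, |a_n|^(1/n) = 12^(1/n) * 3 / (n^(4/n) * 5) -> 3/5 as n -> infinity (since 12^(1/n) -> 1 and n^(4/n) -> 1)
Step 3: R = 1/lim|a_n|^(1/n) = 5/3

5/3


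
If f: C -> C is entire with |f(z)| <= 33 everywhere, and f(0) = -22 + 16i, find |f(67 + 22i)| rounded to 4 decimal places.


Step 1: By Liouville's theorem, a bounded entire function is constant.
Step 2: f(z) = f(0) = -22 + 16i for all z.
Step 3: |f(w)| = |-22 + 16i| = sqrt(484 + 256)
Step 4: = 27.2029

27.2029


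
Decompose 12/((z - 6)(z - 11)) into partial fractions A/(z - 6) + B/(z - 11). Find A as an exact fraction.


Step 1: Multiply both sides by (z - 6) and set z = 6
Step 2: A = 12 / (6 - 11)
Step 3: A = 12 / (-5)
Step 4: A = -12/5

-12/5


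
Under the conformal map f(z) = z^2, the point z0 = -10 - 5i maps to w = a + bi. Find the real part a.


Step 1: z0 = -10 - 5i
Step 2: z0^2 = (-10)^2 - (-5)^2 + 100i
Step 3: real part = 100 - 25 = 75

75


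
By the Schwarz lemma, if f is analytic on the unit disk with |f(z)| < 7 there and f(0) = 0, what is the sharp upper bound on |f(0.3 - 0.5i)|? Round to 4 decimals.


Step 1: g = f/7 maps D -> D with g(0) = 0, so by the Schwarz lemma |g(z)| <= |z|, i.e. |f(z)| <= 7|z|; this is sharp (f(z) = 7z).
Step 2: |z0|^2 = 0.3^2 + (-0.5)^2 = 0.34
Step 3: |z0| = sqrt(0.34) = 0.583095
Step 4: Best bound = 7 * |z0| = 7 * 0.583095 = 4.0817

4.0817


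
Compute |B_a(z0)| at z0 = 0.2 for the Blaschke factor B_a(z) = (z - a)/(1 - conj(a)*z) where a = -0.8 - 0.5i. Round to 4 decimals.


Step 1: Numerator z0 - a = 0.2 - (-0.8 - 0.5i) = 1 + 0.5i
Step 2: Denominator 1 - conj(a)*z0 = 1 - (-0.8 + 0.5i)*0.2 = 1.16 - 0.1i
Step 3: |z0 - a|^2 = 1^2 + 0.5^2 = 1.25; |1 - conj(a)*z0|^2 = 1.16^2 + (-0.1)^2 = 1.3556
Step 4: |B_a(0.2)| = sqrt(1.25 / 1.3556) = sqrt(0.922101)
Step 5: = 0.9603

0.9603


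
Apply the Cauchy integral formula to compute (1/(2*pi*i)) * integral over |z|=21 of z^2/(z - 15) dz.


Step 1: f(z) = z^2, a = 15 is inside |z| = 21
Step 2: By Cauchy integral formula: (1/(2pi*i)) * integral = f(a)
Step 3: f(15) = 15^2 = 225

225


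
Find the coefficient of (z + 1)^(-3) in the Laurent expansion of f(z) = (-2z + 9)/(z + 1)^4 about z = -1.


Step 1: Write the numerator in powers of (z + 1): -2z + 9 = -2(z + 1) + (-2*(-1) + 9) = -2(z + 1) + 11
Step 2: Divide by (z + 1)^4: f(z) = 11(z + 1)^(-4) - 2(z + 1)^(-3)
Step 3: This finite sum is the Laurent series of f about z = -1.
Step 4: Coefficient of (z + 1)^(-3) = coefficient of (z + 1) in the re-centred numerator = -2

-2


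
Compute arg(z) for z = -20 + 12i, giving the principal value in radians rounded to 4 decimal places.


Step 1: z = -20 + 12i
Step 2: arg(z) = atan2(12, -20)
Step 3: arg(z) = 2.6012

2.6012


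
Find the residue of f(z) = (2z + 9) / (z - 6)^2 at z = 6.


Step 1: Pole of order 2 at z = 6
Step 2: Res = lim d/dz [(z - 6)^2 * f(z)] as z -> 6
Step 3: (z - 6)^2 * f(z) = 2z + 9
Step 4: d/dz[2z + 9] = 2

2


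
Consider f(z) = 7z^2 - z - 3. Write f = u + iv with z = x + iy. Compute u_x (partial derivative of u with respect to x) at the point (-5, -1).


Step 1: f(z) = 7(x+iy)^2 - (x+iy) - 3
Step 2: u = 7(x^2 - y^2) - x - 3
Step 3: u_x = 14x - 1
Step 4: At (-5, -1): u_x = -70 - 1 = -71

-71


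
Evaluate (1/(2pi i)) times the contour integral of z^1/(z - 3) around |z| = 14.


Step 1: f(z) = z^1, a = 3 is inside |z| = 14
Step 2: By Cauchy integral formula: (1/(2pi*i)) * integral = f(a)
Step 3: f(3) = 3^1 = 3

3


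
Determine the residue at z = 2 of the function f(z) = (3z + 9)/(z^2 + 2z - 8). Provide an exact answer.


Step 1: Q(z) = z^2 + 2z - 8 = (z - 2)(z + 4)
Step 2: Q'(z) = 2z + 2
Step 3: Q'(2) = 6, P(2) = 15
Step 4: Res = P(2)/Q'(2) = 15/6 = 5/2

5/2


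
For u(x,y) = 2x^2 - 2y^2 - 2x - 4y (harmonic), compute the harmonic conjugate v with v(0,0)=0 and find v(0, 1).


Step 1: v_x = -u_y = 4y + 4
Step 2: v_y = u_x = 4x - 2
Step 3: v = 4xy + 4x - 2y + C
Step 4: v(0,0) = 0 => C = 0
Step 5: v(0, 1) = -2

-2


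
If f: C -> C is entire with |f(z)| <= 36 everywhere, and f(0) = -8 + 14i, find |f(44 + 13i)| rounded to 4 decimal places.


Step 1: By Liouville's theorem, a bounded entire function is constant.
Step 2: f(z) = f(0) = -8 + 14i for all z.
Step 3: |f(w)| = |-8 + 14i| = sqrt(64 + 196)
Step 4: = 16.1245

16.1245


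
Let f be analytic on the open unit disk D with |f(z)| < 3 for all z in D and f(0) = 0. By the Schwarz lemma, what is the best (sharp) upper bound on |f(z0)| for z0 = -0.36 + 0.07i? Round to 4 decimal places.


Step 1: g = f/3 maps D -> D with g(0) = 0, so by the Schwarz lemma |g(z)| <= |z|, i.e. |f(z)| <= 3|z|; this is sharp (f(z) = 3z).
Step 2: |z0|^2 = (-0.36)^2 + 0.07^2 = 0.1345
Step 3: |z0| = sqrt(0.1345) = 0.366742
Step 4: Best bound = 3 * |z0| = 3 * 0.366742 = 1.1002

1.1002


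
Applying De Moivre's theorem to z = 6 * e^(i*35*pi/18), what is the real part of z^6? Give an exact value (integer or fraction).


Step 1: By De Moivre's theorem, z^6 = 6^6 * e^(i*6*35*pi/18) = 46656 * (cos(35*pi/3) + i*sin(35*pi/3))
Step 2: |z|^6 = 6^6 = 46656
Step 3: Reduce the angle mod 2*pi: 35*pi/3 - 10*pi = 5*pi/3
Step 4: cos(5*pi/3) = 1/2
Step 5: Re(z^6) = 46656 * 1/2 = 23328

23328


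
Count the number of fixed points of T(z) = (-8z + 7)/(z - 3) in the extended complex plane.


Step 1: Fixed points satisfy T(z) = z
Step 2: z^2 + 5z - 7 = 0
Step 3: Discriminant = 5^2 - 4*1*(-7) = 53
Step 4: Number of fixed points = 2

2


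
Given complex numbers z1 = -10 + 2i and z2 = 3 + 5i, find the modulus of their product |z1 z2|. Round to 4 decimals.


Step 1: |z1| = sqrt((-10)^2 + 2^2) = sqrt(104)
Step 2: |z2| = sqrt(3^2 + 5^2) = sqrt(34)
Step 3: |z1*z2| = |z1|*|z2| = sqrt(104) * sqrt(34) = sqrt(104 * 34) = sqrt(3536)
Step 4: = 59.4643

59.4643


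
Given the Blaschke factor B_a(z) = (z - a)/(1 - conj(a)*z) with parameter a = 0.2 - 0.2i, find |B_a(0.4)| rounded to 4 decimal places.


Step 1: Numerator z0 - a = 0.4 - (0.2 - 0.2i) = 0.2 + 0.2i
Step 2: Denominator 1 - conj(a)*z0 = 1 - (0.2 + 0.2i)*0.4 = 0.92 - 0.08i
Step 3: |z0 - a|^2 = 0.2^2 + 0.2^2 = 0.08; |1 - conj(a)*z0|^2 = 0.92^2 + (-0.08)^2 = 0.8528
Step 4: |B_a(0.4)| = sqrt(0.08 / 0.8528) = sqrt(0.093809)
Step 5: = 0.3063

0.3063


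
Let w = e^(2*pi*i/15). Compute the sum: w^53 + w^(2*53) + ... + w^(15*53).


Step 1: The sum sum_{j=1}^{n} w^(k*j) equals n if n | k, else 0.
Step 2: Here n = 15, k = 53
Step 3: Does n divide k? 15 | 53 -> False
Step 4: Sum = 0

0


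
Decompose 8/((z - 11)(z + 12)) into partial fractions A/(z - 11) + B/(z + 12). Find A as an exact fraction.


Step 1: Multiply both sides by (z - 11) and set z = 11
Step 2: A = 8 / (11 + 12)
Step 3: A = 8 / 23
Step 4: A = 8/23

8/23


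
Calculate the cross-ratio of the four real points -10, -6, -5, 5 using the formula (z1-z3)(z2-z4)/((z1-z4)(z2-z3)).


Step 1: (z1-z3)(z2-z4) = (-5) * (-11) = 55
Step 2: (z1-z4)(z2-z3) = (-15) * (-1) = 15
Step 3: Cross-ratio = 55/15 = 11/3

11/3


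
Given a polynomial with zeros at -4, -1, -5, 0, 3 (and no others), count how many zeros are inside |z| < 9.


Step 1: Check each root:
  z = -4: |-4| = 4 < 9
  z = -1: |-1| = 1 < 9
  z = -5: |-5| = 5 < 9
  z = 0: |0| = 0 < 9
  z = 3: |3| = 3 < 9
Step 2: Count = 5

5


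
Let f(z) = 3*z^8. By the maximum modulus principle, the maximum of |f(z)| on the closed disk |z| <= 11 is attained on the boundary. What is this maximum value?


Step 1: On |z| = 11, |f(z)| = 3 * |z|^8 = 3 * 11^8
Step 2: By maximum modulus principle, maximum is on boundary.
Step 3: Maximum = 3 * 214358881 = 643076643

643076643


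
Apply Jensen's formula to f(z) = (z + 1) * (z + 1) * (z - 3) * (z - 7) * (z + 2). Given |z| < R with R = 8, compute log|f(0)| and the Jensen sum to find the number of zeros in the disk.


Jensen's formula: (1/2pi)*integral log|f(Re^it)|dt = log|f(0)| + sum_{|a_k|<R} log(R/|a_k|)
Step 1: f(0) = 1 * 1 * (-3) * (-7) * 2 = 42
Step 2: log|f(0)| = log|-1| + log|-1| + log|3| + log|7| + log|-2| = 3.7377
Step 3: Zeros inside |z| < 8: -1, -1, 3, 7, -2
Step 4: Jensen sum = log(8/1) + log(8/1) + log(8/3) + log(8/7) + log(8/2) = 6.6595
Step 5: n(R) = number of terms in the Jensen sum = count of zeros inside |z| < 8 = 5

5


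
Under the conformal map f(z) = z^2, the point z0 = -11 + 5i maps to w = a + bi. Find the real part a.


Step 1: z0 = -11 + 5i
Step 2: z0^2 = (-11)^2 - 5^2 - 110i
Step 3: real part = 121 - 25 = 96

96


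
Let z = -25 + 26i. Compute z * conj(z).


Step 1: conj(z) = -25 - 26i
Step 2: z * conj(z) = (-25)^2 + 26^2
Step 3: = 625 + 676 = 1301

1301


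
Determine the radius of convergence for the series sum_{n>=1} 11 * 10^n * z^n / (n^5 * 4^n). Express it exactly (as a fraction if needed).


Step 1: General term a_n = 11 * 10^n / (n^5 * 4^n)
Step 2: By the root test, |a_n|^(1/n) = 11^(1/n) * 10 / (n^(5/n) * 4) -> 10/4 as n -> infinity (since 11^(1/n) -> 1 and n^(5/n) -> 1)
Step 3: R = 1/lim|a_n|^(1/n) = 4/10 = 2/5

2/5


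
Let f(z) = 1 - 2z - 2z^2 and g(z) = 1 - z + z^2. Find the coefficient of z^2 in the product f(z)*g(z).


Step 1: z^2 term in f*g comes from: (1)*(z^2) + (-2z)*(-z) + (-2z^2)*(1)
Step 2: = 1 + 2 - 2
Step 3: = 1

1


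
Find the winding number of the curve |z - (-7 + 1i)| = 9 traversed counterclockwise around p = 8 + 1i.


Step 1: Center c = (-7, 1), radius = 9
Step 2: |p - c|^2 = 15^2 + 0^2 = 225
Step 3: r^2 = 81
Step 4: |p-c| > r so winding number = 0

0


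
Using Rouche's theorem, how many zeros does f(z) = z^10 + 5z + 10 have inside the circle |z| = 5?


Step 1: On |z| = 5 the three terms have sizes |z^10| = 5^10 = 9765625, |5z| = 5*5 = 25, |10| = 10
Step 2: The dominant term is g(z) = z^10; let h(z) = 5z + 10 so f = g + h
Step 3: On |z| = 5: |g| = 9765625 and |h| <= 25 + 10 = 35
Step 4: Since 9765625 > 35, |h| < |g| on |z| = 5, so by Rouche f has the same number of zeros as g inside |z| < 5
Step 5: g(z) = z^10 has 10 zeros (all at the origin) inside |z| < 5. Answer = 10

10


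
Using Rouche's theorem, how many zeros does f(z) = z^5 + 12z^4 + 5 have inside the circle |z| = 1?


Step 1: On |z| = 1 the three terms have sizes |z^5| = 1^5 = 1, |12z^4| = 12*1^4 = 12, |5| = 5
Step 2: The dominant term is g(z) = 12z^4; let h(z) = z^5 + 5 so f = g + h
Step 3: On |z| = 1: |g| = 12 and |h| <= 1 + 5 = 6
Step 4: Since 12 > 6, |h| < |g| on |z| = 1, so by Rouche f has the same number of zeros as g inside |z| < 1
Step 5: g(z) = 12z^4 has 4 zeros (at the origin, multiplicity 4) inside |z| < 1. Answer = 4

4


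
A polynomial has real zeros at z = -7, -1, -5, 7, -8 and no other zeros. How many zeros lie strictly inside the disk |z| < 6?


Step 1: Check each root:
  z = -7: |-7| = 7 >= 6
  z = -1: |-1| = 1 < 6
  z = -5: |-5| = 5 < 6
  z = 7: |7| = 7 >= 6
  z = -8: |-8| = 8 >= 6
Step 2: Count = 2

2


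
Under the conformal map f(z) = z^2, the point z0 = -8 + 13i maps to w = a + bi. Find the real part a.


Step 1: z0 = -8 + 13i
Step 2: z0^2 = (-8)^2 - 13^2 - 208i
Step 3: real part = 64 - 169 = -105

-105


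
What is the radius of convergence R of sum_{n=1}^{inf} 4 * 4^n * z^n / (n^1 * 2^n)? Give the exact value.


Step 1: General term a_n = 4 * 4^n / (n^1 * 2^n)
Step 2: By the root test, |a_n|^(1/n) = 4^(1/n) * 4 / (n^(1/n) * 2) -> 4/2 as n -> infinity (since 4^(1/n) -> 1 and n^(1/n) -> 1)
Step 3: R = 1/lim|a_n|^(1/n) = 2/4 = 1/2

1/2


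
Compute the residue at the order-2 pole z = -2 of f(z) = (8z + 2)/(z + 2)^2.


Step 1: Pole of order 2 at z = -2
Step 2: Res = lim d/dz [(z + 2)^2 * f(z)] as z -> -2
Step 3: (z + 2)^2 * f(z) = 8z + 2
Step 4: d/dz[8z + 2] = 8

8


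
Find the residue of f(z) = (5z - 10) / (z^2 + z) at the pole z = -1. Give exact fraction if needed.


Step 1: Q(z) = z^2 + z = (z + 1)(z)
Step 2: Q'(z) = 2z + 1
Step 3: Q'(-1) = -1, P(-1) = -15
Step 4: Res = P(-1)/Q'(-1) = -15/(-1) = 15

15


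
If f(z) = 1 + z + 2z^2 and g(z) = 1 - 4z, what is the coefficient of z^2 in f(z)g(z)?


Step 1: z^2 term in f*g comes from: (1)*(0) + (z)*(-4z) + (2z^2)*(1)
Step 2: = 0 - 4 + 2
Step 3: = -2

-2


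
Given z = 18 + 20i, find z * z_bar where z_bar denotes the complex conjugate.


Step 1: conj(z) = 18 - 20i
Step 2: z * conj(z) = 18^2 + 20^2
Step 3: = 324 + 400 = 724

724


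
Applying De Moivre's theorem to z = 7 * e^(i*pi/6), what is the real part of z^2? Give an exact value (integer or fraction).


Step 1: By De Moivre's theorem, z^2 = 7^2 * e^(i*2*pi/6) = 49 * (cos(pi/3) + i*sin(pi/3))
Step 2: |z|^2 = 7^2 = 49
Step 3: The angle pi/3 already lies in [0, 2*pi)
Step 4: cos(pi/3) = 1/2
Step 5: Re(z^2) = 49 * 1/2 = 49/2

49/2


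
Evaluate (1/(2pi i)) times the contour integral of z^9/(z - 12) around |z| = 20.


Step 1: f(z) = z^9, a = 12 is inside |z| = 20
Step 2: By Cauchy integral formula: (1/(2pi*i)) * integral = f(a)
Step 3: f(12) = 12^9 = 5159780352

5159780352


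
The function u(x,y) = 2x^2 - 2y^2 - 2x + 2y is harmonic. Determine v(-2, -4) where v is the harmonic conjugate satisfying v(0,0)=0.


Step 1: v_x = -u_y = 4y - 2
Step 2: v_y = u_x = 4x - 2
Step 3: v = 4xy - 2x - 2y + C
Step 4: v(0,0) = 0 => C = 0
Step 5: v(-2, -4) = 44

44


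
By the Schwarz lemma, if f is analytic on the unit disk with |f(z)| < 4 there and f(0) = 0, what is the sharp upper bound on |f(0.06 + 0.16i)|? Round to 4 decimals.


Step 1: g = f/4 maps D -> D with g(0) = 0, so by the Schwarz lemma |g(z)| <= |z|, i.e. |f(z)| <= 4|z|; this is sharp (f(z) = 4z).
Step 2: |z0|^2 = 0.06^2 + 0.16^2 = 0.0292
Step 3: |z0| = sqrt(0.0292) = 0.17088
Step 4: Best bound = 4 * |z0| = 4 * 0.17088 = 0.6835

0.6835


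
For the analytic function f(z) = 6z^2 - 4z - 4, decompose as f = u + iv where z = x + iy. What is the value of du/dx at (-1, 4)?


Step 1: f(z) = 6(x+iy)^2 - 4(x+iy) - 4
Step 2: u = 6(x^2 - y^2) - 4x - 4
Step 3: u_x = 12x - 4
Step 4: At (-1, 4): u_x = -12 - 4 = -16

-16


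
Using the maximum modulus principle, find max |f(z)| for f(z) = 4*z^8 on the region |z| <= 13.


Step 1: On |z| = 13, |f(z)| = 4 * |z|^8 = 4 * 13^8
Step 2: By maximum modulus principle, maximum is on boundary.
Step 3: Maximum = 4 * 815730721 = 3262922884

3262922884


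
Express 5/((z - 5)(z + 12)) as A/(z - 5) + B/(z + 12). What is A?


Step 1: Multiply both sides by (z - 5) and set z = 5
Step 2: A = 5 / (5 + 12)
Step 3: A = 5 / 17
Step 4: A = 5/17

5/17


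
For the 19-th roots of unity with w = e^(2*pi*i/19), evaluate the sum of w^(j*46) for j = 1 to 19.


Step 1: The sum sum_{j=1}^{n} w^(k*j) equals n if n | k, else 0.
Step 2: Here n = 19, k = 46
Step 3: Does n divide k? 19 | 46 -> False
Step 4: Sum = 0

0


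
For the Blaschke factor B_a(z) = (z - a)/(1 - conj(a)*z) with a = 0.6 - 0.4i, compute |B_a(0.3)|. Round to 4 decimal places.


Step 1: Numerator z0 - a = 0.3 - (0.6 - 0.4i) = -0.3 + 0.4i
Step 2: Denominator 1 - conj(a)*z0 = 1 - (0.6 + 0.4i)*0.3 = 0.82 - 0.12i
Step 3: |z0 - a|^2 = (-0.3)^2 + 0.4^2 = 0.25; |1 - conj(a)*z0|^2 = 0.82^2 + (-0.12)^2 = 0.6868
Step 4: |B_a(0.3)| = sqrt(0.25 / 0.6868) = sqrt(0.364007)
Step 5: = 0.6033

0.6033


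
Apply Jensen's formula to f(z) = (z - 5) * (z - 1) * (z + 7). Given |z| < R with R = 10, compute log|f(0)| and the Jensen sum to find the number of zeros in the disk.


Jensen's formula: (1/2pi)*integral log|f(Re^it)|dt = log|f(0)| + sum_{|a_k|<R} log(R/|a_k|)
Step 1: f(0) = (-5) * (-1) * 7 = 35
Step 2: log|f(0)| = log|5| + log|1| + log|-7| = 3.5553
Step 3: Zeros inside |z| < 10: 5, 1, -7
Step 4: Jensen sum = log(10/5) + log(10/1) + log(10/7) = 3.3524
Step 5: n(R) = number of terms in the Jensen sum = count of zeros inside |z| < 10 = 3

3


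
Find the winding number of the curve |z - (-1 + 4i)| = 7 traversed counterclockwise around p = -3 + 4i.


Step 1: Center c = (-1, 4), radius = 7
Step 2: |p - c|^2 = (-2)^2 + 0^2 = 4
Step 3: r^2 = 49
Step 4: |p-c| < r so winding number = 1

1


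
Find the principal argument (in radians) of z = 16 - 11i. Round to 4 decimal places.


Step 1: z = 16 - 11i
Step 2: arg(z) = atan2(-11, 16)
Step 3: arg(z) = -0.6023

-0.6023


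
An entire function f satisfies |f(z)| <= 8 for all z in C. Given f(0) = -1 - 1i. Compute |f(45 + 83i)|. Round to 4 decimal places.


Step 1: By Liouville's theorem, a bounded entire function is constant.
Step 2: f(z) = f(0) = -1 - 1i for all z.
Step 3: |f(w)| = |-1 - 1i| = sqrt(1 + 1)
Step 4: = 1.4142

1.4142


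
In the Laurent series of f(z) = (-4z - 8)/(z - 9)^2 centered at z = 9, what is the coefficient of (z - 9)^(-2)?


Step 1: Write the numerator in powers of (z - 9): -4z - 8 = -4(z - 9) + (-4*9 - 8) = -4(z - 9) - 44
Step 2: Divide by (z - 9)^2: f(z) = -44(z - 9)^(-2) - 4(z - 9)^(-1)
Step 3: This finite sum is the Laurent series of f about z = 9.
Step 4: Coefficient of (z - 9)^(-2) = -4*9 - 8 = -44

-44


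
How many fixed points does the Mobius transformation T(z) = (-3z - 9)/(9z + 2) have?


Step 1: Fixed points satisfy T(z) = z
Step 2: 9z^2 + 5z + 9 = 0
Step 3: Discriminant = 5^2 - 4*9*9 = -299
Step 4: Number of fixed points = 2

2


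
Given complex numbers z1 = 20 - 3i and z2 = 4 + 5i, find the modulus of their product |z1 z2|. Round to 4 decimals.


Step 1: |z1| = sqrt(20^2 + (-3)^2) = sqrt(409)
Step 2: |z2| = sqrt(4^2 + 5^2) = sqrt(41)
Step 3: |z1*z2| = |z1|*|z2| = sqrt(409) * sqrt(41) = sqrt(409 * 41) = sqrt(16769)
Step 4: = 129.4952

129.4952


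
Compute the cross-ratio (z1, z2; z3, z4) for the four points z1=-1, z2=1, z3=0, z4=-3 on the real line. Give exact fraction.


Step 1: (z1-z3)(z2-z4) = (-1) * 4 = -4
Step 2: (z1-z4)(z2-z3) = 2 * 1 = 2
Step 3: Cross-ratio = -4/2 = -2

-2


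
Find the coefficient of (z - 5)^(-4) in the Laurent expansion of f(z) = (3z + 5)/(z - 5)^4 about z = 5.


Step 1: Write the numerator in powers of (z - 5): 3z + 5 = 3(z - 5) + (3*5 + 5) = 3(z - 5) + 20
Step 2: Divide by (z - 5)^4: f(z) = 20(z - 5)^(-4) + 3(z - 5)^(-3)
Step 3: This finite sum is the Laurent series of f about z = 5.
Step 4: Coefficient of (z - 5)^(-4) = 3*5 + 5 = 20

20


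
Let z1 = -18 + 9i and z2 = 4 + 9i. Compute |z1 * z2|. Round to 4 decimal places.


Step 1: |z1| = sqrt((-18)^2 + 9^2) = sqrt(405)
Step 2: |z2| = sqrt(4^2 + 9^2) = sqrt(97)
Step 3: |z1*z2| = |z1|*|z2| = sqrt(405) * sqrt(97) = sqrt(405 * 97) = sqrt(39285)
Step 4: = 198.2044

198.2044


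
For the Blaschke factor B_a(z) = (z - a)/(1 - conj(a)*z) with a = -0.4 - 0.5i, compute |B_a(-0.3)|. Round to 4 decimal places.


Step 1: Numerator z0 - a = -0.3 - (-0.4 - 0.5i) = 0.1 + 0.5i
Step 2: Denominator 1 - conj(a)*z0 = 1 - (-0.4 + 0.5i)*(-0.3) = 0.88 + 0.15i
Step 3: |z0 - a|^2 = 0.1^2 + 0.5^2 = 0.26; |1 - conj(a)*z0|^2 = 0.88^2 + 0.15^2 = 0.7969
Step 4: |B_a(-0.3)| = sqrt(0.26 / 0.7969) = sqrt(0.326264)
Step 5: = 0.5712

0.5712


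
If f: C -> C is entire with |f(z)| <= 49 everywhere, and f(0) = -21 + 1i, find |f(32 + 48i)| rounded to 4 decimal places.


Step 1: By Liouville's theorem, a bounded entire function is constant.
Step 2: f(z) = f(0) = -21 + 1i for all z.
Step 3: |f(w)| = |-21 + 1i| = sqrt(441 + 1)
Step 4: = 21.0238

21.0238


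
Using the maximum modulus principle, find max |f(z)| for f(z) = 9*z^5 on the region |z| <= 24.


Step 1: On |z| = 24, |f(z)| = 9 * |z|^5 = 9 * 24^5
Step 2: By maximum modulus principle, maximum is on boundary.
Step 3: Maximum = 9 * 7962624 = 71663616

71663616
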